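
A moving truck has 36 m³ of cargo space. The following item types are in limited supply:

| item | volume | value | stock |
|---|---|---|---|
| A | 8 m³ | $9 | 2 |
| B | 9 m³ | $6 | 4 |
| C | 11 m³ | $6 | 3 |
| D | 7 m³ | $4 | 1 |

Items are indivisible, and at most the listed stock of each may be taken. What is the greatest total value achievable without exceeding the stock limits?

Top feasible selections:
- 2×A + 2×B: volume 34, value 30
- 2×A + 1×B + 1×C: volume 36, value 30
Best: $30.

$30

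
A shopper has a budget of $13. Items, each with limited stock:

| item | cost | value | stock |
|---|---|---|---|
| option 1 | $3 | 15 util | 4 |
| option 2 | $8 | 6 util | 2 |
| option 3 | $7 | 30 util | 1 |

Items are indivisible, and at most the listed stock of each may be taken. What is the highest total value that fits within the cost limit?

Top feasible selections:
- 4×option 1: cost 12, value 60
- 2×option 1 + 1×option 3: cost 13, value 60
- 3×option 1: cost 9, value 45
- 1×option 1 + 1×option 3: cost 10, value 45
Best: 60 util.

60 util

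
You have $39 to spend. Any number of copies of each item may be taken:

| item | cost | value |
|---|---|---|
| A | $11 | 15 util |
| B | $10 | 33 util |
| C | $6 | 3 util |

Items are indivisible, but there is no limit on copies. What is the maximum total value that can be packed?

102 util

Best value-per-unit is B at 33/10; filling with it alone gives 3×33 = 99.
Optimal mix: 3×B + 1×C → cost 36, value 102.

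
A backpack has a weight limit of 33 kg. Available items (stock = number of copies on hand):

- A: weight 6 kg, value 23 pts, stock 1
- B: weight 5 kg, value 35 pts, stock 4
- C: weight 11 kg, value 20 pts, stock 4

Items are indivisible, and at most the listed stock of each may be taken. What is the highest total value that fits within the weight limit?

163 pts

Top feasible selections:
- 1×A + 4×B: weight 26, value 163
- 4×B + 1×C: weight 31, value 160
- 1×A + 3×B + 1×C: weight 32, value 148
- 4×B: weight 20, value 140
Best: 163 pts.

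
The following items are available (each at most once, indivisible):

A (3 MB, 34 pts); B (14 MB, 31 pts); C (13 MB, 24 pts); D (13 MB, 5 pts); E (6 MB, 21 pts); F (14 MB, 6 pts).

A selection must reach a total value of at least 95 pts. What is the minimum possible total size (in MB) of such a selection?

36

Subsets with value ≥ 95, sorted by total size:
- A+B+C+E: size 36, value 110
- A+B+C+F: size 44, value 95
- A+B+C+D+E: size 49, value 115
- A+B+C+E+F: size 50, value 116
Minimum size: 36 MB.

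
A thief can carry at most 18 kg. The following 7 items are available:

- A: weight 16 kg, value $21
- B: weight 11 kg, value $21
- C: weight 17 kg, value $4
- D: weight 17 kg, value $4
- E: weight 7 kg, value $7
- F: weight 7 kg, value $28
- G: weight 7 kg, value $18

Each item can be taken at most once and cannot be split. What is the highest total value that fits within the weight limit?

Check high-value combinations within 18 kg:
- B+F: weight 11+7=18, value 21+28=49
- F+G: weight 7+7=14, value 28+18=46
- B+G: weight 11+7=18, value 21+18=39
- E+F: weight 7+7=14, value 7+28=35
Best: $49.

$49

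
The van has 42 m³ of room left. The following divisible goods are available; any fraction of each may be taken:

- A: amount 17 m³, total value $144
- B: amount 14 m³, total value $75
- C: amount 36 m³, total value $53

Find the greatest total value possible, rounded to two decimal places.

Take in order of value per unit:
- A (144/17 per unit): all 17 → value 144, running total 144.00
- B (75/14 per unit): all 14 → value 75, running total 219.00
- C (53/36 per unit): 11 of 36 → value 11×53/36 = 16.1944, running total 235.19
Total 235.19.

235.19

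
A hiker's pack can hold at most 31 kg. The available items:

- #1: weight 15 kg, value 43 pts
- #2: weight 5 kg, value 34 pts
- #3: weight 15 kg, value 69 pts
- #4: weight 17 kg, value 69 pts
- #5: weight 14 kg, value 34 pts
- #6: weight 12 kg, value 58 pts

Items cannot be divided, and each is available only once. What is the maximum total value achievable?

127 pts

Check high-value combinations within 31 kg:
- #3+#6: weight 15+12=27, value 69+58=127
- #4+#6: weight 17+12=29, value 69+58=127
- #2+#5+#6: weight 5+14+12=31, value 34+34+58=126
Best: 127 pts.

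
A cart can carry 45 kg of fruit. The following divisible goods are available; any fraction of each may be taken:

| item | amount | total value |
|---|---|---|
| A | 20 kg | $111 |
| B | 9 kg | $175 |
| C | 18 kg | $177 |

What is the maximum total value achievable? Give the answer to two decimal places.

Take in order of value per unit:
- B (175/9 per unit): all 9 → value 175, running total 175.00
- C (177/18 per unit): all 18 → value 177, running total 352.00
- A (111/20 per unit): 18 of 20 → value 18×111/20 = 99.9000, running total 451.90
Total 451.90.

451.90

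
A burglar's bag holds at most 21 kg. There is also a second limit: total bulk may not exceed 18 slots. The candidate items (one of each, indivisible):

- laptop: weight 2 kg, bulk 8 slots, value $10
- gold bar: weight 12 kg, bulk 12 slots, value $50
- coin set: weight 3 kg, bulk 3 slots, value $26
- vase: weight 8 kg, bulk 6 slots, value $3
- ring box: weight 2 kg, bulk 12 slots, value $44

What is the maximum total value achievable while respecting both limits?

Feasible sets respecting both limits:
- gold bar+coin set: weight 15, bulk 15, value 76
- coin set+ring box: weight 5, bulk 15, value 70
- gold bar+vase: weight 20, bulk 18, value 53
Best: $76.

$76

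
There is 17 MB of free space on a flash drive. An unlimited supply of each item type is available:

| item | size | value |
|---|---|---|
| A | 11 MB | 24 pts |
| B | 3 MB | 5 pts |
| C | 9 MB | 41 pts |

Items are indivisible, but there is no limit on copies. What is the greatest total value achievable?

Best value-per-unit is C at 41/9; filling with it alone gives 1×41 = 41.
Optimal mix: 2×B + 1×C → size 15, value 51.

51 pts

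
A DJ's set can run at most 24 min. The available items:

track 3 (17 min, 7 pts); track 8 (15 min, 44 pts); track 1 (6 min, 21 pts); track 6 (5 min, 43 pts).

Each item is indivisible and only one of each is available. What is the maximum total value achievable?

87 pts

Check high-value combinations within 24 min:
- track 8+track 6: duration 15+5=20, value 44+43=87
- track 8+track 1: duration 15+6=21, value 44+21=65
- track 1+track 6: duration 6+5=11, value 21+43=64
- track 3+track 6: duration 17+5=22, value 7+43=50
- track 8: duration 15, value 44
Best: 87 pts.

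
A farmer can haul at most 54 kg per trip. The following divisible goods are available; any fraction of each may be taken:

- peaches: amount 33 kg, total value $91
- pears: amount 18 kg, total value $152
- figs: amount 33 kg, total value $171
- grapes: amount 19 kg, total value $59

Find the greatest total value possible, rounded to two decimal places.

Take in order of value per unit:
- pears (152/18 per unit): all 18 → value 152, running total 152.00
- figs (171/33 per unit): all 33 → value 171, running total 323.00
- grapes (59/19 per unit): 3 of 19 → value 3×59/19 = 9.3158, running total 332.32
Total 332.32.

332.32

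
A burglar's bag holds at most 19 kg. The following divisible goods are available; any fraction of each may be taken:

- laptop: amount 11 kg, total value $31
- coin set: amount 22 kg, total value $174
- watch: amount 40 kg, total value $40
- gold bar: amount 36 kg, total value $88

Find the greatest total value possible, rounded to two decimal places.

150.27

Take in order of value per unit:
- coin set (174/22 per unit): 19 of 22 → value 19×174/22 = 150.2727, running total 150.27
Total 150.27.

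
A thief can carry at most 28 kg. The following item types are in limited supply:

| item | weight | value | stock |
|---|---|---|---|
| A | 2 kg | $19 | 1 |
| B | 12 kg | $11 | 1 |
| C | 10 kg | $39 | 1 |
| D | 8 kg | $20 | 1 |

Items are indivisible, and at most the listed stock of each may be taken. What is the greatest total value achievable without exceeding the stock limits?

$78

Best selections within weight 28 and stock limits:
- 1×A + 1×C + 1×D: weight 20, value 78
- 1×A + 1×B + 1×C: weight 24, value 69
- 1×C + 1×D: weight 18, value 59
- 1×A + 1×C: weight 12, value 58
Best: $78.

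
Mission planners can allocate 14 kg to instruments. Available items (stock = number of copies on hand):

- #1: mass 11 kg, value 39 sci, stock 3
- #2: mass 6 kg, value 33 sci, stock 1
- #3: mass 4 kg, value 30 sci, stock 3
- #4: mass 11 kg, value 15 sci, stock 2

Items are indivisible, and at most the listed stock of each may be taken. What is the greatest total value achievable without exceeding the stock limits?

Top feasible selections:
- 1×#2 + 2×#3: mass 14, value 93
- 3×#3: mass 12, value 90
- 1×#2 + 1×#3: mass 10, value 63
Best: 93 sci.

93 sci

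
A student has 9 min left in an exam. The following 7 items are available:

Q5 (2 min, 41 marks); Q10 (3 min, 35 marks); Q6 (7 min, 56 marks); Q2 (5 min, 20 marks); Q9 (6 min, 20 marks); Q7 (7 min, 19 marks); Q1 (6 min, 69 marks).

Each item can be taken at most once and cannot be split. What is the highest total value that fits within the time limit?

110 marks

Check high-value combinations within 9 min:
- Q5+Q1: time 2+6=8, value 41+69=110
- Q10+Q1: time 3+6=9, value 35+69=104
- Q5+Q6: time 2+7=9, value 41+56=97
- Q5+Q10: time 2+3=5, value 41+35=76
Best: 110 marks.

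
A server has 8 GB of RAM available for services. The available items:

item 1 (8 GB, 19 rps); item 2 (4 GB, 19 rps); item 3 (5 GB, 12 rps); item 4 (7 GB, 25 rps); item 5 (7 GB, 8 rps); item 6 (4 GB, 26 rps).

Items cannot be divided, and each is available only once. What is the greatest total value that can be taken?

Check high-value combinations within 8 GB:
- item 2+item 6: memory 4+4=8, value 19+26=45
- item 6: memory 4, value 26
- item 4: memory 7, value 25
- item 2: memory 4, value 19
Best: 45 rps.

45 rps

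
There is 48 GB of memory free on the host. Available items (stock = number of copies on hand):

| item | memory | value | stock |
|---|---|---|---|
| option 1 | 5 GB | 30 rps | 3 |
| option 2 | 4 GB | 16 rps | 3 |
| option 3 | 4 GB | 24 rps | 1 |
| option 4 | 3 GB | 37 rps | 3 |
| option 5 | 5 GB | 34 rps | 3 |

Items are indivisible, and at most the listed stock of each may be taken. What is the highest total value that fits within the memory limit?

343 rps

Top feasible selections:
- 3×option 1 + 1×option 2 + 1×option 3 + 3×option 4 + 3×option 5: memory 47, value 343
- 3×option 1 + 2×option 2 + 3×option 4 + 3×option 5: memory 47, value 335
Best: 343 rps.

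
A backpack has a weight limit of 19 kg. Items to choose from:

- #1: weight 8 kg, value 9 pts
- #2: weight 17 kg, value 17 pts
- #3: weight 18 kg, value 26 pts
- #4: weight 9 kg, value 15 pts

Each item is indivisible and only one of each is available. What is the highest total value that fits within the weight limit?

26 pts

Check high-value combinations within 19 kg:
- #3: weight 18, value 26
- #1+#4: weight 8+9=17, value 9+15=24
- #2: weight 17, value 17
- #4: weight 9, value 15
- #1: weight 8, value 9
Best: 26 pts.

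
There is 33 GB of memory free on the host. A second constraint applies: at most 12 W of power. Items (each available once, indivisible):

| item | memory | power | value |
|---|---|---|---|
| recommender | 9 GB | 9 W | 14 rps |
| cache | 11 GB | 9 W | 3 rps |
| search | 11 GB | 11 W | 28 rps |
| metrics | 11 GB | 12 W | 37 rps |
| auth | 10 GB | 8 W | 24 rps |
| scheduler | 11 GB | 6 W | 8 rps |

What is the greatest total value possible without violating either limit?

37 rps

Feasible sets respecting both limits:
- metrics: memory 11, power 12, value 37
- search: memory 11, power 11, value 28
- auth: memory 10, power 8, value 24
- recommender: memory 9, power 9, value 14
Best: 37 rps.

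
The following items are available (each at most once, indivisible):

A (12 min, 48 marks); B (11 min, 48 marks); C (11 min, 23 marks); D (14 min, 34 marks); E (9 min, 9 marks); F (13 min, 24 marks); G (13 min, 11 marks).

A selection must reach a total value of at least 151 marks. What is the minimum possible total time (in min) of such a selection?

48

Subsets with value ≥ 151, sorted by total time:
- A+B+C+D: time 48, value 153
- A+B+D+F: time 50, value 154
Minimum time: 48 min.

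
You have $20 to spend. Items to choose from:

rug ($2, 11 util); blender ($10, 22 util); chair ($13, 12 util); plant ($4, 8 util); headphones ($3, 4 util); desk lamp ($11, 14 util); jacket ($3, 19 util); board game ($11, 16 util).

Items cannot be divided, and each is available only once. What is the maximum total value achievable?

This is a 0/1 knapsack; check combinations near the capacity.
- rug+blender+plant+jacket: cost 2+10+4+3=19, value 11+22+8+19=60
- rug+blender+headphones+jacket: cost 2+10+3+3=18, value 11+22+4+19=56
- rug+plant+jacket+board game: cost 2+4+3+11=20, value 11+8+19+16=54
- blender+plant+headphones+jacket: cost 10+4+3+3=20, value 22+8+4+19=53
Best: 60 util.

60 util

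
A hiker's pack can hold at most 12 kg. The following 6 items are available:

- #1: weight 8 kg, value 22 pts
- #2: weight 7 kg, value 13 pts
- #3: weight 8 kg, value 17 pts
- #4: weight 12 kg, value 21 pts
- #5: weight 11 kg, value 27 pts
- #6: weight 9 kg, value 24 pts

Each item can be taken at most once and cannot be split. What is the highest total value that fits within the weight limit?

27 pts

This is a 0/1 knapsack; check combinations near the capacity.
- #5: weight 11, value 27
- #6: weight 9, value 24
- #1: weight 8, value 22
- #4: weight 12, value 21
Best: 27 pts.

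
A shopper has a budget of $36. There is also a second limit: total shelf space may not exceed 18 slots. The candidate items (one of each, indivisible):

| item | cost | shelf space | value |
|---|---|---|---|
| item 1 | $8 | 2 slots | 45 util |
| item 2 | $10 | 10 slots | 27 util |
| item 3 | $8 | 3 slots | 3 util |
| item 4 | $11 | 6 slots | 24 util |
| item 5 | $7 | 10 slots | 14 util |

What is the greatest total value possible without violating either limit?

Feasible sets respecting both limits:
- item 1+item 2+item 4: cost 29, shelf space 18, value 96
- item 1+item 4+item 5: cost 26, shelf space 18, value 83
- item 1+item 2+item 3: cost 26, shelf space 15, value 75
Best: 96 util.

96 util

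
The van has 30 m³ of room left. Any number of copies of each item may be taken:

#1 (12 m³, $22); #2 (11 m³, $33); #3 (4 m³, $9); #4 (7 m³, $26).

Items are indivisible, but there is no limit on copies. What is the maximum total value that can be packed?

Best value-per-unit is #4 at 26/7, and filling with it alone uses volume 4×7=28. No mix of the others beats 4×26 = 104.

$104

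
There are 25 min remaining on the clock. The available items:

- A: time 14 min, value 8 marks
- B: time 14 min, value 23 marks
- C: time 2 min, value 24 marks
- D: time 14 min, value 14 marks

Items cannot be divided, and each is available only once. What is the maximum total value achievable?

47 marks

This is a 0/1 knapsack; check combinations near the capacity.
- B+C: time 14+2=16, value 23+24=47
- C+D: time 2+14=16, value 24+14=38
- A+C: time 14+2=16, value 8+24=32
Best: 47 marks.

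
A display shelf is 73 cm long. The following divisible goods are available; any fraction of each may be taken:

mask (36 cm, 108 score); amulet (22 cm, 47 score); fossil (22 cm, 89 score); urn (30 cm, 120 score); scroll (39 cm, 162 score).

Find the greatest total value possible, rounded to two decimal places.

Take in order of value per unit:
- scroll (162/39 per unit): all 39 → value 162, running total 162.00
- fossil (89/22 per unit): all 22 → value 89, running total 251.00
- urn (120/30 per unit): 12 of 30 → value 12×120/30 = 48.0000, running total 299.00
Total 299.00.

299.00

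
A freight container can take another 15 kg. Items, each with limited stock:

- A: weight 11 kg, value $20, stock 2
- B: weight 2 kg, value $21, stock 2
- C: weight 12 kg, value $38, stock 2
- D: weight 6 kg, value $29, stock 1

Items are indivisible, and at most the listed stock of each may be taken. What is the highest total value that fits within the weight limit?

$71

Top feasible selections:
- 2×B + 1×D: weight 10, value 71
- 1×A + 2×B: weight 15, value 62
Best: $71.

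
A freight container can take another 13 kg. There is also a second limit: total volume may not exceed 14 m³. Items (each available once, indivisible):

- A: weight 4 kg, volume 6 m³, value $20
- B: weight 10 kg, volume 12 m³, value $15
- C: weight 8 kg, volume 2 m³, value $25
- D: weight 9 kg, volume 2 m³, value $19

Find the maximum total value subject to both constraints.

Feasible sets respecting both limits:
- A+C: weight 12, volume 8, value 45
- A+D: weight 13, volume 8, value 39
- C: weight 8, volume 2, value 25
- A: weight 4, volume 6, value 20
Best: $45.

$45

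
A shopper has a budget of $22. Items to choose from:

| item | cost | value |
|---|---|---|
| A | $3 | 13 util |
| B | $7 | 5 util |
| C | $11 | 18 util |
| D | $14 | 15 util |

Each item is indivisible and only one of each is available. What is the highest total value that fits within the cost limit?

This is a 0/1 knapsack; check combinations near the capacity.
- A+B+C: cost 3+7+11=21, value 13+5+18=36
- A+C: cost 3+11=14, value 13+18=31
- A+D: cost 3+14=17, value 13+15=28
- B+C: cost 7+11=18, value 5+18=23
Best: 36 util.

36 util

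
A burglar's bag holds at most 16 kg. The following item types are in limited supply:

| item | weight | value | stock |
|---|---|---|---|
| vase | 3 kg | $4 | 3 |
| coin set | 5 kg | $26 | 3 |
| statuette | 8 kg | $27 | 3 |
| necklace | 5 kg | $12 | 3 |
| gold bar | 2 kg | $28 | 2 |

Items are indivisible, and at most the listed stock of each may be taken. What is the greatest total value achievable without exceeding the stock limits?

$108

Top feasible selections:
- 2×coin set + 2×gold bar: weight 14, value 108
- 1×coin set + 1×necklace + 2×gold bar: weight 14, value 94
Best: $108.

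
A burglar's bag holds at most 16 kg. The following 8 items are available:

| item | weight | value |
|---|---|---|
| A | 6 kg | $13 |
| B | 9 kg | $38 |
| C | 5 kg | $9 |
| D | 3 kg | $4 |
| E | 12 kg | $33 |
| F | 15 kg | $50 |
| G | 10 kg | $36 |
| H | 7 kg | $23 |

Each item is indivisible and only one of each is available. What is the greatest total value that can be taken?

$61

This is a 0/1 knapsack; check combinations near the capacity.
- B+H: weight 9+7=16, value 38+23=61
- A+B: weight 6+9=15, value 13+38=51
- F: weight 15, value 50
Best: $61.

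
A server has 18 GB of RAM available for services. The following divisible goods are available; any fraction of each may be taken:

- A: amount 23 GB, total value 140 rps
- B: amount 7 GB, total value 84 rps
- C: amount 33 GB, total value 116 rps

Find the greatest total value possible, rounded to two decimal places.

Take in order of value per unit:
- B (84/7 per unit): all 7 → value 84, running total 84.00
- A (140/23 per unit): 11 of 23 → value 11×140/23 = 66.9565, running total 150.96
Total 150.96.

150.96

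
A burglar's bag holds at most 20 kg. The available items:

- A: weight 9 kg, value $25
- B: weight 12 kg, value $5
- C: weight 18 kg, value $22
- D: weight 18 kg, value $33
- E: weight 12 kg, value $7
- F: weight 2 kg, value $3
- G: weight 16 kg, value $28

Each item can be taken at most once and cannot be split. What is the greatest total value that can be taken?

$36

This is a 0/1 knapsack; check combinations near the capacity.
- D+F: weight 18+2=20, value 33+3=36
- D: weight 18, value 33
- F+G: weight 2+16=18, value 3+28=31
- A+F: weight 9+2=11, value 25+3=28
- G: weight 16, value 28
Best: $36.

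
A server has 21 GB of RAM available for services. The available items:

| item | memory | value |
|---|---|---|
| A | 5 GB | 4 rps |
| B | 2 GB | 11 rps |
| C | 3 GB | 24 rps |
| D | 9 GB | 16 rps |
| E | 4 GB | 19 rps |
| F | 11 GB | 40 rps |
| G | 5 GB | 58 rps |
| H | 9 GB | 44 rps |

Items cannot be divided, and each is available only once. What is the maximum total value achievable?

Check high-value combinations within 21 GB:
- C+E+G+H: memory 3+4+5+9=21, value 24+19+58+44=145
- B+C+G+H: memory 2+3+5+9=19, value 11+24+58+44=137
- B+C+F+G: memory 2+3+11+5=21, value 11+24+40+58=133
Best: 145 rps.

145 rps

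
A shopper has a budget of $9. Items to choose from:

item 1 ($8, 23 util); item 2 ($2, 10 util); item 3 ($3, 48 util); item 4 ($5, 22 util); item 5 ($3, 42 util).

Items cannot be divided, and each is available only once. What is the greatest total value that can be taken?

Check high-value combinations within $9:
- item 2+item 3+item 5: cost 2+3+3=8, value 10+48+42=100
- item 3+item 5: cost 3+3=6, value 48+42=90
- item 3+item 4: cost 3+5=8, value 48+22=70
Best: 100 util.

100 util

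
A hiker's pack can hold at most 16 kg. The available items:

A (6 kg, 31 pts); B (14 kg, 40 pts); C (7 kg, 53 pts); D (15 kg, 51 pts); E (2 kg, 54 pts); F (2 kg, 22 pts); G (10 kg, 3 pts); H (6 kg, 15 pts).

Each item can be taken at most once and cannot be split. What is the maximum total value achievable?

138 pts

This is a 0/1 knapsack; check combinations near the capacity.
- A+C+E: weight 6+7+2=15, value 31+53+54=138
- C+E+F: weight 7+2+2=11, value 53+54+22=129
- C+E+H: weight 7+2+6=15, value 53+54+15=122
Best: 138 pts.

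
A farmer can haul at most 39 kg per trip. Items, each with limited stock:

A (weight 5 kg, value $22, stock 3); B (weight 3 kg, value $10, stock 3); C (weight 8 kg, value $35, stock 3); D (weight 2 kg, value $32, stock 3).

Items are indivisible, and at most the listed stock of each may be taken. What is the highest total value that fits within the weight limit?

$233

Best selections within weight 39 and stock limits:
- 1×A + 1×B + 3×C + 3×D: weight 38, value 233
- 3×A + 2×C + 3×D: weight 37, value 232
Best: $233.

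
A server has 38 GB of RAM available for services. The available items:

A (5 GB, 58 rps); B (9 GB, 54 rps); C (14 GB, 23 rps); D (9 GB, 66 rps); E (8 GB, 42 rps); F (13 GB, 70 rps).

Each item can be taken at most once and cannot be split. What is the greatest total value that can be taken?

Check high-value combinations within 38 GB:
- A+B+D+F: memory 5+9+9+13=36, value 58+54+66+70=248
- A+D+E+F: memory 5+9+8+13=35, value 58+66+42+70=236
- A+B+E+F: memory 5+9+8+13=35, value 58+54+42+70=224
Best: 248 rps.

248 rps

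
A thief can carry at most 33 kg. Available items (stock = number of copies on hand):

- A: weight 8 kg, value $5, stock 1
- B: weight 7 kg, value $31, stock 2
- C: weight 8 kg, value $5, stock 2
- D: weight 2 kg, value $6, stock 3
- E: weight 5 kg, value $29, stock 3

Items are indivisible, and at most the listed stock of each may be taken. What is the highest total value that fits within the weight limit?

$161

Top feasible selections:
- 2×B + 2×D + 3×E: weight 33, value 161
- 2×B + 1×D + 3×E: weight 31, value 155
- 2×B + 3×E: weight 29, value 149
- 2×B + 3×D + 2×E: weight 30, value 138
Best: $161.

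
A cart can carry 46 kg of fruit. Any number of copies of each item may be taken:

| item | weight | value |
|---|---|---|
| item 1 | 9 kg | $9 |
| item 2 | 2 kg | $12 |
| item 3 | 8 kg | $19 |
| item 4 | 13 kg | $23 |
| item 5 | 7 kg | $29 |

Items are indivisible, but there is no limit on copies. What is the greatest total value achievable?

$276

Best value-per-unit is item 2 at 12/2, and filling with it alone uses weight 23×2=46. No mix of the others beats 23×12 = 276.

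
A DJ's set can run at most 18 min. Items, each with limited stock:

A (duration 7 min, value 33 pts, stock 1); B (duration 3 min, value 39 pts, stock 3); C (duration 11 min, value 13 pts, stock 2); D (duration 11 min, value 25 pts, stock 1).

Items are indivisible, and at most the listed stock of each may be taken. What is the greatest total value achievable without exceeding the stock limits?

Top feasible selections:
- 1×A + 3×B: duration 16, value 150
- 3×B: duration 9, value 117
Best: 150 pts.

150 pts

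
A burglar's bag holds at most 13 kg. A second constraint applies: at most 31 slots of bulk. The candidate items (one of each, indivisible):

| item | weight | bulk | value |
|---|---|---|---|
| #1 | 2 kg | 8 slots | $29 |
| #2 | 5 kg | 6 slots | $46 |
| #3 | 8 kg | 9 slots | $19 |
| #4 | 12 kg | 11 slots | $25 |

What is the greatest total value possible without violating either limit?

Feasible sets respecting both limits:
- #1+#2: weight 7, bulk 14, value 75
- #2+#3: weight 13, bulk 15, value 65
- #1+#3: weight 10, bulk 17, value 48
- #2: weight 5, bulk 6, value 46
Best: $75.

$75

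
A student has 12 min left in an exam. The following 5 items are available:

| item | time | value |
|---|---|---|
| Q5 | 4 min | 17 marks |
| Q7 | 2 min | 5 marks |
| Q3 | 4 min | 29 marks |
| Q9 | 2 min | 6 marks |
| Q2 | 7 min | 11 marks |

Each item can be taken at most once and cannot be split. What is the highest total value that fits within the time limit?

Check high-value combinations within 12 min:
- Q5+Q7+Q3+Q9: time 4+2+4+2=12, value 17+5+29+6=57
- Q5+Q3+Q9: time 4+4+2=10, value 17+29+6=52
- Q5+Q7+Q3: time 4+2+4=10, value 17+5+29=51
- Q5+Q3: time 4+4=8, value 17+29=46
- Q7+Q3+Q9: time 2+4+2=8, value 5+29+6=40
Best: 57 marks.

57 marks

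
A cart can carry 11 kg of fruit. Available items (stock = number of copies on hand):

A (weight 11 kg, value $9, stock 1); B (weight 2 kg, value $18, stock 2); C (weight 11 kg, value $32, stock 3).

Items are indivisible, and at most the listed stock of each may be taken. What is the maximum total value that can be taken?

$36

Best selections within weight 11 and stock limits:
- 2×B: weight 4, value 36
- 1×C: weight 11, value 32
Best: $36.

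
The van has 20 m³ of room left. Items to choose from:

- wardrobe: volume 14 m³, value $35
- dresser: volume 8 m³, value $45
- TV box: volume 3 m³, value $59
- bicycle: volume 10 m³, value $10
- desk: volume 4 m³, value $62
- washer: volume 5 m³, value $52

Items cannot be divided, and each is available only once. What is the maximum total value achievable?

$218

Check high-value combinations within 20 m³:
- dresser+TV box+desk+washer: volume 8+3+4+5=20, value 45+59+62+52=218
- TV box+desk+washer: volume 3+4+5=12, value 59+62+52=173
- dresser+TV box+desk: volume 8+3+4=15, value 45+59+62=166
- dresser+desk+washer: volume 8+4+5=17, value 45+62+52=159
- dresser+TV box+washer: volume 8+3+5=16, value 45+59+52=156
Best: $218.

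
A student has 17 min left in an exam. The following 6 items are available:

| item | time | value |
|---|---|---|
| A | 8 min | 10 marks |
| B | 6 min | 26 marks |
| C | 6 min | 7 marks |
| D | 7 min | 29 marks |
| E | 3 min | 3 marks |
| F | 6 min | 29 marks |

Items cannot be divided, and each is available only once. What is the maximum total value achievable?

Check high-value combinations within 17 min:
- D+E+F: time 7+3+6=16, value 29+3+29=61
- D+F: time 7+6=13, value 29+29=58
- B+E+F: time 6+3+6=15, value 26+3+29=58
Best: 61 marks.

61 marks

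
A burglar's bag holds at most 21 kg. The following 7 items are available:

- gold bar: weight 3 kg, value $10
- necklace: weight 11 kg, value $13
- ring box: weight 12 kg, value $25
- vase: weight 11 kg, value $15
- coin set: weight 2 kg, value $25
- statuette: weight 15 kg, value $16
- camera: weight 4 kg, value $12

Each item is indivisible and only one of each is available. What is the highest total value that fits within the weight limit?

Check high-value combinations within 21 kg:
- gold bar+ring box+coin set+camera: weight 3+12+2+4=21, value 10+25+25+12=72
- ring box+coin set+camera: weight 12+2+4=18, value 25+25+12=62
- gold bar+vase+coin set+camera: weight 3+11+2+4=20, value 10+15+25+12=62
- gold bar+ring box+coin set: weight 3+12+2=17, value 10+25+25=60
- gold bar+necklace+coin set+camera: weight 3+11+2+4=20, value 10+13+25+12=60
Best: $72.

$72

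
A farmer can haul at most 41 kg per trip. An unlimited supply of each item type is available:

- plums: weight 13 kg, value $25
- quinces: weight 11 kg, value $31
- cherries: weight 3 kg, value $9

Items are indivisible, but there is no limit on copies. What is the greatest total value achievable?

Best value-per-unit is cherries at 9/3; filling with it alone gives 13×9 = 117.
Optimal mix: 1×quinces + 10×cherries → weight 41, value 121.

$121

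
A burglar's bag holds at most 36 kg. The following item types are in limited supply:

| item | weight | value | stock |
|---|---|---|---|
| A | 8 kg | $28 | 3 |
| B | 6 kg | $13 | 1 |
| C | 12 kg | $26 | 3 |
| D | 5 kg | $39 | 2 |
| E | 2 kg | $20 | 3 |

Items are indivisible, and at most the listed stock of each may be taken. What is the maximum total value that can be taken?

Top feasible selections:
- 2×A + 2×D + 3×E: weight 32, value 194
- 1×A + 1×C + 2×D + 3×E: weight 36, value 192
- 2×A + 1×B + 2×D + 2×E: weight 36, value 187
- 3×A + 1×D + 3×E: weight 35, value 183
Best: $194.

$194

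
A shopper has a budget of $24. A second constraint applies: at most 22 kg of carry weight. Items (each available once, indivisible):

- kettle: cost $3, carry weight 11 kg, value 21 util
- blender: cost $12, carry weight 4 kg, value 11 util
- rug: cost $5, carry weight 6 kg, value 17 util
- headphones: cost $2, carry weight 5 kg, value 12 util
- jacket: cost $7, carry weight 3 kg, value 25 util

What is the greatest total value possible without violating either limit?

63 util

Feasible sets respecting both limits:
- kettle+rug+jacket: cost 15, carry weight 20, value 63
- kettle+headphones+jacket: cost 12, carry weight 19, value 58
- kettle+blender+jacket: cost 22, carry weight 18, value 57
Best: 63 util.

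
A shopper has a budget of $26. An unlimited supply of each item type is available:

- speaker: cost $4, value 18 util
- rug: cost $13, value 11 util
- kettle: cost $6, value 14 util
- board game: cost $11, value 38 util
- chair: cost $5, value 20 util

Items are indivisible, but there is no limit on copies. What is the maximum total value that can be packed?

Best value-per-unit is speaker at 18/4; filling with it alone gives 6×18 = 108.
Optimal mix: 4×speaker + 2×chair → cost 26, value 112.

112 util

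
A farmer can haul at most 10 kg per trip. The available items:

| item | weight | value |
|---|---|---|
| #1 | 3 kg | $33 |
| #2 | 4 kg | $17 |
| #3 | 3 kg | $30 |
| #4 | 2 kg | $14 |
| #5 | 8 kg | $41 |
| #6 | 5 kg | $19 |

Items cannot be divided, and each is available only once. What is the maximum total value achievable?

$80

Check high-value combinations within 10 kg:
- #1+#2+#3: weight 3+4+3=10, value 33+17+30=80
- #1+#3+#4: weight 3+3+2=8, value 33+30+14=77
- #1+#4+#6: weight 3+2+5=10, value 33+14+19=66
- #1+#2+#4: weight 3+4+2=9, value 33+17+14=64
Best: $80.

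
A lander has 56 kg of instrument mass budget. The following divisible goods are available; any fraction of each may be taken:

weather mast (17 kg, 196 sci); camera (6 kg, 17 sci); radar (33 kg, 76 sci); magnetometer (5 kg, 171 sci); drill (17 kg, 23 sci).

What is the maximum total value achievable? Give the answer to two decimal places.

448.48

Take in order of value per unit:
- magnetometer (171/5 per unit): all 5 → value 171, running total 171.00
- weather mast (196/17 per unit): all 17 → value 196, running total 367.00
- camera (17/6 per unit): all 6 → value 17, running total 384.00
- radar (76/33 per unit): 28 of 33 → value 28×76/33 = 64.4848, running total 448.48
Total 448.48.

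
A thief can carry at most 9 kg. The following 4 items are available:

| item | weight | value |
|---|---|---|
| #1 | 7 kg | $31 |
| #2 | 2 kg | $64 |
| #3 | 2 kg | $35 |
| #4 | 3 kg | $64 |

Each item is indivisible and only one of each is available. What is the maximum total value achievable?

$163

This is a 0/1 knapsack; check combinations near the capacity.
- #2+#3+#4: weight 2+2+3=7, value 64+35+64=163
- #2+#4: weight 2+3=5, value 64+64=128
- #2+#3: weight 2+2=4, value 64+35=99
- #3+#4: weight 2+3=5, value 35+64=99
- #1+#2: weight 7+2=9, value 31+64=95
Best: $163.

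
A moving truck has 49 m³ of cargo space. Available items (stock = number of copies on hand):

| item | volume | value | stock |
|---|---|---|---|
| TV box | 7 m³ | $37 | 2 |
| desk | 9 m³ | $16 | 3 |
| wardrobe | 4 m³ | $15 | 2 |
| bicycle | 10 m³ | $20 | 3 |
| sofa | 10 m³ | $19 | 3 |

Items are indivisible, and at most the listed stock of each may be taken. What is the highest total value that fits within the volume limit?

$152

Best selections within volume 49 and stock limits:
- 2×TV box + 3×desk + 2×wardrobe: volume 49, value 152
- 2×TV box + 1×wardrobe + 3×bicycle: volume 48, value 149
- 2×TV box + 1×wardrobe + 2×bicycle + 1×sofa: volume 48, value 148
Best: $152.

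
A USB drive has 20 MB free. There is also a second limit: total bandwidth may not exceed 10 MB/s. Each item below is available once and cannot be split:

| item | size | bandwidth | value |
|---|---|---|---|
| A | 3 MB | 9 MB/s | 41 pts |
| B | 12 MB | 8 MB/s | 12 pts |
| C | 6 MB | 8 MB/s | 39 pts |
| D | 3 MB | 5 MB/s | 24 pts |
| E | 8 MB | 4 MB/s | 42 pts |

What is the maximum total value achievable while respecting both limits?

66 pts

Feasible sets respecting both limits:
- D+E: size 11, bandwidth 9, value 66
- E: size 8, bandwidth 4, value 42
- A: size 3, bandwidth 9, value 41
Best: 66 pts.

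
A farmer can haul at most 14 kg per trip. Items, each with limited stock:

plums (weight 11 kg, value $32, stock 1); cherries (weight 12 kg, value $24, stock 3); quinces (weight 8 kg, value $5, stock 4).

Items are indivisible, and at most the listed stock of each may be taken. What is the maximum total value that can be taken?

Best selections within weight 14 and stock limits:
- 1×plums: weight 11, value 32
- 1×cherries: weight 12, value 24
Best: $32.

$32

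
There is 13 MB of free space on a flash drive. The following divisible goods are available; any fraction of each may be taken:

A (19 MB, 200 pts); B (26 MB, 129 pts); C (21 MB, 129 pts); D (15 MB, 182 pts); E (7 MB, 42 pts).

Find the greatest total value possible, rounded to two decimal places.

157.73

Take in order of value per unit:
- D (182/15 per unit): 13 of 15 → value 13×182/15 = 157.7333, running total 157.73
Total 157.73.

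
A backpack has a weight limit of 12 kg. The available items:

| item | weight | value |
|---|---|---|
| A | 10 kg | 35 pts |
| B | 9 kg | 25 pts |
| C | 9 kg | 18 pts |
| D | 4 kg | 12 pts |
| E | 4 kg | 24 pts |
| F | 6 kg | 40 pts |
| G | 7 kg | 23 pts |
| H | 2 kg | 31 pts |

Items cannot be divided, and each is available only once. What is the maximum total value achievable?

95 pts

Check high-value combinations within 12 kg:
- E+F+H: weight 4+6+2=12, value 24+40+31=95
- D+F+H: weight 4+6+2=12, value 12+40+31=83
- F+H: weight 6+2=8, value 40+31=71
- D+E+H: weight 4+4+2=10, value 12+24+31=67
- A+H: weight 10+2=12, value 35+31=66
Best: 95 pts.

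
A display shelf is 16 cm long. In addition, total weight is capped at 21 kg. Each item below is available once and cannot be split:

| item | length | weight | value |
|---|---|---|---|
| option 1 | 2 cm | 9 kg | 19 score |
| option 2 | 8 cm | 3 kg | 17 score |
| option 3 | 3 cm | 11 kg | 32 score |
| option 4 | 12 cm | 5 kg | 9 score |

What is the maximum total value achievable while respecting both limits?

Feasible sets respecting both limits:
- option 1+option 3: length 5, weight 20, value 51
- option 2+option 3: length 11, weight 14, value 49
- option 3+option 4: length 15, weight 16, value 41
Best: 51 score.

51 score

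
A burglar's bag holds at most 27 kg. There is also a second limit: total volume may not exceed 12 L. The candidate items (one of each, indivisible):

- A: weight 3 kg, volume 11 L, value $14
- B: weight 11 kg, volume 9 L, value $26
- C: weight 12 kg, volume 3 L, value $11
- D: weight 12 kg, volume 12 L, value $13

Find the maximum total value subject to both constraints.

Feasible sets respecting both limits:
- B+C: weight 23, volume 12, value 37
- B: weight 11, volume 9, value 26
- A: weight 3, volume 11, value 14
- D: weight 12, volume 12, value 13
Best: $37.

$37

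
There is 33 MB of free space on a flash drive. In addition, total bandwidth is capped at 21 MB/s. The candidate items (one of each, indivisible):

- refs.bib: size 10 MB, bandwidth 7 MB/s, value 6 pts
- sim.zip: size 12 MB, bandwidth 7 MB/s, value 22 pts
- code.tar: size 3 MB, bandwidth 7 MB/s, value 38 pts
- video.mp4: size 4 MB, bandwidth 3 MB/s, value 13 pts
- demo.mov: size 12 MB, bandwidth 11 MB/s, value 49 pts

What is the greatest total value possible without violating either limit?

Feasible sets respecting both limits:
- code.tar+video.mp4+demo.mov: size 19, bandwidth 21, value 100
- code.tar+demo.mov: size 15, bandwidth 18, value 87
- sim.zip+video.mp4+demo.mov: size 28, bandwidth 21, value 84
- sim.zip+code.tar+video.mp4: size 19, bandwidth 17, value 73
Best: 100 pts.

100 pts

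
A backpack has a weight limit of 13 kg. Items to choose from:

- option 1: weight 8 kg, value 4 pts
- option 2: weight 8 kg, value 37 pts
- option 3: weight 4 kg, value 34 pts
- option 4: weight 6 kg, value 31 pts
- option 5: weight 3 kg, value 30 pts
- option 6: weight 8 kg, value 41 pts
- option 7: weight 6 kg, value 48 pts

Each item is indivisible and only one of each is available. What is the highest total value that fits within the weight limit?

112 pts

Check high-value combinations within 13 kg:
- option 3+option 5+option 7: weight 4+3+6=13, value 34+30+48=112
- option 3+option 4+option 5: weight 4+6+3=13, value 34+31+30=95
- option 3+option 7: weight 4+6=10, value 34+48=82
- option 4+option 7: weight 6+6=12, value 31+48=79
Best: 112 pts.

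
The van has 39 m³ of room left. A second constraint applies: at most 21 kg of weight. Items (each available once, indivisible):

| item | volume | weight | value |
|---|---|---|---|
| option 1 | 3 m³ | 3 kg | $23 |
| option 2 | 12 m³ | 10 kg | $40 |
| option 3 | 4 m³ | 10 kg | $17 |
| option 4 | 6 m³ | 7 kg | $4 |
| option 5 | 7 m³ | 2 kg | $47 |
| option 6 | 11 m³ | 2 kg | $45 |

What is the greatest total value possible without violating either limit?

Feasible sets respecting both limits:
- option 1+option 2+option 5+option 6: volume 33, weight 17, value 155
- option 2+option 4+option 5+option 6: volume 36, weight 21, value 136
- option 2+option 5+option 6: volume 30, weight 14, value 132
Best: $155.

$155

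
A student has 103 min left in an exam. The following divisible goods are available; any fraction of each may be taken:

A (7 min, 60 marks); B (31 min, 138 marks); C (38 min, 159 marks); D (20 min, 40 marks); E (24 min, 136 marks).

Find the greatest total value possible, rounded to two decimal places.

499.00

Take in order of value per unit:
- A (60/7 per unit): all 7 → value 60, running total 60.00
- E (136/24 per unit): all 24 → value 136, running total 196.00
- B (138/31 per unit): all 31 → value 138, running total 334.00
- C (159/38 per unit): all 38 → value 159, running total 493.00
- D (40/20 per unit): 3 of 20 → value 3×40/20 = 6.0000, running total 499.00
Total 499.00.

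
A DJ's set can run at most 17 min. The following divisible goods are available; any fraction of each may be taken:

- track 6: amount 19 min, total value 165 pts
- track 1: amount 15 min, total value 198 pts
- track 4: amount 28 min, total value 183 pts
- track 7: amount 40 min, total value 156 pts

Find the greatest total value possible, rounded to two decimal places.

215.37

Take in order of value per unit:
- track 1 (198/15 per unit): all 15 → value 198, running total 198.00
- track 6 (165/19 per unit): 2 of 19 → value 2×165/19 = 17.3684, running total 215.37
Total 215.37.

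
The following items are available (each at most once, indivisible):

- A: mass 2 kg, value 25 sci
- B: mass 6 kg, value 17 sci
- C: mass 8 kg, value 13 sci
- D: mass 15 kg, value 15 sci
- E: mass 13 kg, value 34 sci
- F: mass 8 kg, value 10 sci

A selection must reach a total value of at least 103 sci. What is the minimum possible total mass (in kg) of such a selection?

44

Subsets with value ≥ 103, sorted by total mass:
- A+B+C+D+E: mass 44, value 104
- A+B+C+D+E+F: mass 52, value 114
Minimum mass: 44 kg.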